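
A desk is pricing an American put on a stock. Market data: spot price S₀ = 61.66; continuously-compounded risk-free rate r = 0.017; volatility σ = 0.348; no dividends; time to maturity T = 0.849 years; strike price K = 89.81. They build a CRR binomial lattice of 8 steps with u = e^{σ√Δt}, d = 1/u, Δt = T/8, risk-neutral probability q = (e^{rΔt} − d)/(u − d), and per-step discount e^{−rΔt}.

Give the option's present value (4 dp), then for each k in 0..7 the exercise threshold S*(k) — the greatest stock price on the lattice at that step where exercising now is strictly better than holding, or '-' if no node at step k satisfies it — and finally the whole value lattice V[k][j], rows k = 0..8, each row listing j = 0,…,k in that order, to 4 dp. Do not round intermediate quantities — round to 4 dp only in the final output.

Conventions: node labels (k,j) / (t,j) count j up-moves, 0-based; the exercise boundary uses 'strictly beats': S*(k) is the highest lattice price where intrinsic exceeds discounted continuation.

Δt=0.10612  u=1.12004  d=0.89282  q=0.47964  discount=0.99820
step 8 (expiry): payoffs max(K−S,0) = 64.9143 58.5784 50.6300 40.6588 28.1500 12.4577 0.0000 0.0000 0.0000
step 7: (k=7,j=0): S=27.8843, K−S=61.9257, hold=61.7638 ⇒ V=61.9257 exercise | (k=7,j=1): S=34.9808, K−S=54.8292, hold=54.6673 ⇒ V=54.8292 exercise | (k=7,j=2): S=43.8833, K−S=45.9267, hold=45.7648 ⇒ V=45.9267 exercise | (k=7,j=3): S=55.0514, K−S=34.7586, hold=34.5967 ⇒ V=34.7586 exercise | (k=7,j=4): S=69.0619, K−S=20.7481, hold=20.5862 ⇒ V=20.7481 exercise | (k=7,j=5): S=86.6379, K−S=3.1721, hold=6.4709 ⇒ V=6.4709 continue | (k=7,j=6): S=108.6870, K−S=0.0000, hold=0.0000 ⇒ V=0.0000 continue | (k=7,j=7): S=136.3475, K−S=0.0000, hold=0.0000 ⇒ V=0.0000 continue  boundary S*=69.0619
step 6: (k=6,j=0): S=31.2316, K−S=58.5784, hold=58.4165 ⇒ V=58.5784 exercise | (k=6,j=1): S=39.1800, K−S=50.6300, hold=50.4681 ⇒ V=50.6300 exercise | (k=6,j=2): S=49.1512, K−S=40.6588, hold=40.4969 ⇒ V=40.6588 exercise | (k=6,j=3): S=61.6600, K−S=28.1500, hold=27.9881 ⇒ V=28.1500 exercise | (k=6,j=4): S=77.3523, K−S=12.4577, hold=13.8752 ⇒ V=13.8752 continue | (k=6,j=5): S=97.0382, K−S=0.0000, hold=3.3611 ⇒ V=3.3611 continue | (k=6,j=6): S=121.7342, K−S=0.0000, hold=0.0000 ⇒ V=0.0000 continue  boundary S*=61.6600
step 5: (k=5,j=0): S=34.9808, K−S=54.8292, hold=54.6673 ⇒ V=54.8292 exercise | (k=5,j=1): S=43.8833, K−S=45.9267, hold=45.7648 ⇒ V=45.9267 exercise | (k=5,j=2): S=55.0514, K−S=34.7586, hold=34.5967 ⇒ V=34.7586 exercise | (k=5,j=3): S=69.0619, K−S=20.7481, hold=21.2649 ⇒ V=21.2649 continue | (k=5,j=4): S=86.6379, K−S=3.1721, hold=8.8164 ⇒ V=8.8164 continue | (k=5,j=5): S=108.6870, K−S=0.0000, hold=1.7459 ⇒ V=1.7459 continue  boundary S*=55.0514
step 4: (k=4,j=0): S=39.1800, K−S=50.6300, hold=50.4681 ⇒ V=50.6300 exercise | (k=4,j=1): S=49.1512, K−S=40.6588, hold=40.4969 ⇒ V=40.6588 exercise | (k=4,j=2): S=61.6600, K−S=28.1500, hold=28.2355 ⇒ V=28.2355 continue | (k=4,j=3): S=77.3523, K−S=12.4577, hold=15.2666 ⇒ V=15.2666 continue | (k=4,j=4): S=97.0382, K−S=0.0000, hold=5.4153 ⇒ V=5.4153 continue  boundary S*=49.1512
step 3: (k=3,j=0): S=43.8833, K−S=45.9267, hold=45.7648 ⇒ V=45.9267 exercise | (k=3,j=1): S=55.0514, K−S=34.7586, hold=34.6376 ⇒ V=34.7586 exercise | (k=3,j=2): S=69.0619, K−S=20.7481, hold=21.9755 ⇒ V=21.9755 continue | (k=3,j=3): S=86.6379, K−S=3.1721, hold=10.5226 ⇒ V=10.5226 continue  boundary S*=55.0514
step 2: (k=2,j=0): S=49.1512, K−S=40.6588, hold=40.4969 ⇒ V=40.6588 exercise | (k=2,j=1): S=61.6600, K−S=28.1500, hold=28.5757 ⇒ V=28.5757 continue | (k=2,j=2): S=77.3523, K−S=12.4577, hold=16.4525 ⇒ V=16.4525 continue  boundary S*=49.1512
step 1: (k=1,j=0): S=55.0514, K−S=34.7586, hold=34.8005 ⇒ V=34.8005 continue | (k=1,j=1): S=69.0619, K−S=20.7481, hold=22.7200 ⇒ V=22.7200 continue  boundary S*=-
step 0: (k=0,j=0): S=61.6600, K−S=28.1500, hold=28.9540 ⇒ V=28.9540 continue  boundary S*=-

price = 28.9540
boundary = - - 49.1512 55.0514 49.1512 55.0514 61.6600 69.0619
tree:
28.9540
34.8005 22.7200
40.6588 28.5757 16.4525
45.9267 34.7586 21.9755 10.5226
50.6300 40.6588 28.2355 15.2666 5.4153
54.8292 45.9267 34.7586 21.2649 8.8164 1.7459
58.5784 50.6300 40.6588 28.1500 13.8752 3.3611 0.0000
61.9257 54.8292 45.9267 34.7586 20.7481 6.4709 0.0000 0.0000
64.9143 58.5784 50.6300 40.6588 28.1500 12.4577 0.0000 0.0000 0.0000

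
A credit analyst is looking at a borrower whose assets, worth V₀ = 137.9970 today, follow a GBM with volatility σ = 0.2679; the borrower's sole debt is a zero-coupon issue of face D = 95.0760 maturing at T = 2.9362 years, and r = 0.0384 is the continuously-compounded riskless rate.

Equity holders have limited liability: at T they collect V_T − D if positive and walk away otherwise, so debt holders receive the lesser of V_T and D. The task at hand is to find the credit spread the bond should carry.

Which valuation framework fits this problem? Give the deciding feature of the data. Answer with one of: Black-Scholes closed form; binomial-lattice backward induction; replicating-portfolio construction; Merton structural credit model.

framework: Merton structural credit model

Key observation: a levered firm with one bullet debt due at 2.9362 years is the canonical structural-credit setup: equity is a call on the firm's assets struck at the face value.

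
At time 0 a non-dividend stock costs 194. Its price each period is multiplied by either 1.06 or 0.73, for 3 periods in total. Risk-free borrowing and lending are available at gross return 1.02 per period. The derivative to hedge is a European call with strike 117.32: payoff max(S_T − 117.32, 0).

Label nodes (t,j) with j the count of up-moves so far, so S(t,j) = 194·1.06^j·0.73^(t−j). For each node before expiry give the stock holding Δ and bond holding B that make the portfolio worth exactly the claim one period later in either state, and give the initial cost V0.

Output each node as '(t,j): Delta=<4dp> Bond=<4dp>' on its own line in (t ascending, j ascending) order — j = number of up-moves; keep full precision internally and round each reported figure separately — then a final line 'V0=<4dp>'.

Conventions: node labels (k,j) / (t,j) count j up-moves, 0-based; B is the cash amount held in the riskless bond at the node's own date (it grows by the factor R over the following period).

(0,0): Delta=0.9677 Bond=-103.9415
(1,0): Delta=0.7707 Bond=-78.1111
(1,1): Delta=0.9865 Bond=-109.8699
(2,0): Delta=0.0000 Bond=0.0000
(2,1): Delta=0.8439 Bond=-90.6628
(2,2): Delta=1.0000 Bond=-115.0196
V0=83.7993

No-arbitrage ⇒ martingale measure with p* = (R−d)/(u−d) = 0.8788.
Payoffs at expiry: V(3,0)=0.0000, V(3,1)=0.0000, V(3,2)=41.8042, V(3,3)=113.7371
  t=2,j=0: stock 103.3826 → up 109.5856 (V=0.0000), down 75.4693 (V=0.0000). Price 0.0000; hedge Δ=0.0000, bond B=0.0000.
  t=2,j=1: stock 150.1172 → up 159.1242 (V=41.8042), down 109.5856 (V=0.0000). Price 36.0167; hedge Δ=0.8439, bond B=-90.6628.
  t=2,j=2: stock 217.9784 → up 231.0571 (V=113.7371), down 159.1242 (V=41.8042). Price 102.9588; hedge Δ=1.0000, bond B=-115.0196.
  t=1,j=0: stock 141.6200 → up 150.1172 (V=36.0167), down 103.3826 (V=0.0000). Price 31.0304; hedge Δ=0.7707, bond B=-78.1111.
  t=1,j=1: stock 205.6400 → up 217.9784 (V=102.9588), down 150.1172 (V=36.0167). Price 92.9849; hedge Δ=0.9865, bond B=-109.8699.
  t=0,j=0: stock 194.0000 → up 205.6400 (V=92.9849), down 141.6200 (V=31.0304). Price 83.7993; hedge Δ=0.9677, bond B=-103.9415.
Verification: the root portfolio costs Δ(0,0)·S0 + B(0,0) = 83.7993, matching V0.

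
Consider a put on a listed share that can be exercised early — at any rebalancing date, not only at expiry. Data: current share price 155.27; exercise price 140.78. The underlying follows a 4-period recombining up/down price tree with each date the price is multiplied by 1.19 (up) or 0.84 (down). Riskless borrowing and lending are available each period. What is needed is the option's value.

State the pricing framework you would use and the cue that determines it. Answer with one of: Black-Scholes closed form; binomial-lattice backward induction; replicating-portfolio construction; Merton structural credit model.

framework: binomial-lattice backward induction

Key observation: the put (strike 140.78 on spot 155.27) is American-style on a 4-step discrete price model, so the early-exercise decision at every node requires stepwise backward valuation — a closed form cannot price the exercise right.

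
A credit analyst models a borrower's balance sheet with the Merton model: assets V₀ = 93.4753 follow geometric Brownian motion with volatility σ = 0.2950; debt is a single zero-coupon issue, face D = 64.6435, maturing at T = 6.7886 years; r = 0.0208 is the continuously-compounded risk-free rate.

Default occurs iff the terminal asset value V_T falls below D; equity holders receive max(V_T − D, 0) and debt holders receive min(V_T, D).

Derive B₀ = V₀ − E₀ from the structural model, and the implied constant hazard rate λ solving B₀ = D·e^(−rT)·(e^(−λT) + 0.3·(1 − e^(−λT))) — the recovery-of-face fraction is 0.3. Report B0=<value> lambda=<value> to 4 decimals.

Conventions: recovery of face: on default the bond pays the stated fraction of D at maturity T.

Apply the equity-as-call identities (strike 64.6435, horizon 6.7886 years):
d₁ = [ln(V₀/D) + (r + σ²/2)T] / (σ√T)
   = [ln(93.4753/64.6435) + (0.0208 + 0.5·0.2950²)·6.7886] / (0.2950·√6.7886)
   = [0.368810 + 0.436592] / 0.768621 = 1.047853
d₂ = d₁ − σ√T = 1.047853 − 0.768621 = 0.279232
N(d₁) = 0.852647,  N(d₂) = 0.609967,  e^(−rT) = 0.868313
E₀ = V₀·N(d₁) − D·e^(−rT)·N(d₂)
   = 93.4753·0.852647 − 64.6435·0.868313·0.609967 = 45.463500
B₀ = V₀ − E₀ = 93.4753 − 45.463500 = 48.011800
e^(−λT) = (B₀·e^(rT)/D − 0.3)/(1 − 0.3) = (48.0118·1.151658/64.6435 − 0.3)/0.7 = 0.79336530
λ = −ln(0.79336530)/6.7886 = 0.034097

B0=48.0118 lambda=0.0341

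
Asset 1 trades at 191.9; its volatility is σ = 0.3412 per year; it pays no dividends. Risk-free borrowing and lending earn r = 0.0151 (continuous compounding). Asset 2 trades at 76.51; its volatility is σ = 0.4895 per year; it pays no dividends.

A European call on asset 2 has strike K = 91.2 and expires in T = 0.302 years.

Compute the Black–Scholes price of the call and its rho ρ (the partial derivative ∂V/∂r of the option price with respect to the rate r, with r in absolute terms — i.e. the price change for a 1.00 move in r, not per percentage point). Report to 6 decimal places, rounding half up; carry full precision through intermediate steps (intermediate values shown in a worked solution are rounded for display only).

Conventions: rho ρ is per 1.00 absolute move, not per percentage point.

σ√T = 0.4895·√0.302 = 0.269002
d₁ = (ln(S/K) + (r+σ²/2)T) / (σ√T) = (ln(76.51/91.2) + (0.0151+0.4895²/2)·0.302) / 0.269002 = (-0.175633 + 0.040741) / 0.269002 = -0.501453
d₂ = d₁ − σ√T = -0.501453 − 0.269002 = -0.770456
e^{−rT} = 0.995450
N(d₁) = 0.308026,  N(d₂) = 0.220515
Call price V = S·N(d₁) − K·e^{−rT}·N(d₂) = 23.567079 − 20.019454 = 3.547625
ρ = K·T·e^{−rT}·N(d₂) = 6.045875

price = 3.547625
ρ = 6.045875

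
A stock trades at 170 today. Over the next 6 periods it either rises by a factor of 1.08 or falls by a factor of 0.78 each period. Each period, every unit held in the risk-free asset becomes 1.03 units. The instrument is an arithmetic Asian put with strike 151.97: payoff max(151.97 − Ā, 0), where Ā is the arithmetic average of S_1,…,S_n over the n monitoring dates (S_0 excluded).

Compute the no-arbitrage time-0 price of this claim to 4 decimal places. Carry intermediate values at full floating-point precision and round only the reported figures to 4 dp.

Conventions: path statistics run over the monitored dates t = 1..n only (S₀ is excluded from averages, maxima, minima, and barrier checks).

price = 2.4248

Set p* = 0.8333 (from d < R < u); the path-dependent value is the discounted p*-expectation over all price paths.
Enumerate all 2^6 = 64 price paths (U = up ×1.08, D = down ×0.78); each path with k up-moves has probability p*^k·(1−p*)^(6−k).
DDDDDD: Ā=77.8322, payoff=74.1378, prob=0.000021
UDDDDD: Ā=107.7677, payoff=44.2023, prob=0.000107
DUDDDD: Ā=99.2677, payoff=52.7023, prob=0.000107
UUDDDD: Ā=137.4476, payoff=14.5224, prob=0.000536
DDUDDD: Ā=92.6377, payoff=59.3323, prob=0.000107
UDUDDD: Ā=128.2676, payoff=23.7024, prob=0.000536
DUUDDD: Ā=119.7676, payoff=32.2024, prob=0.000536
UUUDDD: Ā=165.8320, payoff=0.0000, prob=0.002679
DDDUDD: Ā=87.4663, payoff=64.5037, prob=0.000107
UDDUDD: Ā=121.1072, payoff=30.8628, prob=0.000536
DUDUDD: Ā=112.6072, payoff=39.3628, prob=0.000536
UUDUDD: Ā=155.9176, payoff=0.0000, prob=0.002679
DDUUDD: Ā=105.9772, payoff=45.9928, prob=0.000536
UDUUDD: Ā=146.7376, payoff=5.2324, prob=0.002679
DUUUDD: Ā=138.2376, payoff=13.7324, prob=0.002679
UUUUDD: Ā=191.4059, payoff=0.0000, prob=0.013396
DDDDUD: Ā=83.4326, payoff=68.5374, prob=0.000107
UDDDUD: Ā=115.5221, payoff=36.4479, prob=0.000536
DUDDUD: Ā=107.0221, payoff=44.9479, prob=0.000536
UUDDUD: Ā=148.1844, payoff=3.7856, prob=0.002679
DDUDUD: Ā=100.3921, payoff=51.5779, prob=0.000536
UDUDUD: Ā=139.0044, payoff=12.9656, prob=0.002679
DUUDUD: Ā=130.5044, payoff=21.4656, prob=0.002679
UUUDUD: Ā=180.6984, payoff=0.0000, prob=0.013396
DDDUUD: Ā=95.2207, payoff=56.7493, prob=0.000536
UDDUUD: Ā=131.8440, payoff=20.1260, prob=0.002679
DUDUUD: Ā=123.3440, payoff=28.6260, prob=0.002679
UUDUUD: Ā=170.7840, payoff=0.0000, prob=0.013396
DDUUUD: Ā=116.7140, payoff=35.2560, prob=0.002679
UDUUUD: Ā=161.6040, payoff=0.0000, prob=0.013396
DUUUUD: Ā=153.1040, payoff=0.0000, prob=0.013396
UUUUUD: Ā=211.9901, payoff=0.0000, prob=0.066980
DDDDDU: Ā=80.2863, payoff=71.6837, prob=0.000107
UDDDDU: Ā=111.1657, payoff=40.8043, prob=0.000536
DUDDDU: Ā=102.6657, payoff=49.3043, prob=0.000536
UUDDDU: Ā=142.1525, payoff=9.8175, prob=0.002679
DDUDDU: Ā=96.0357, payoff=55.9343, prob=0.000536
UDUDDU: Ā=132.9725, payoff=18.9975, prob=0.002679
DUUDDU: Ā=124.4725, payoff=27.4975, prob=0.002679
UUUDDU: Ā=172.3465, payoff=0.0000, prob=0.013396
DDDUDU: Ā=90.8643, payoff=61.1057, prob=0.000536
UDDUDU: Ā=125.8121, payoff=26.1579, prob=0.002679
DUDUDU: Ā=117.3121, payoff=34.6579, prob=0.002679
UUDUDU: Ā=162.4321, payoff=0.0000, prob=0.013396
DDUUDU: Ā=110.6821, payoff=41.2879, prob=0.002679
UDUUDU: Ā=153.2521, payoff=0.0000, prob=0.013396
DUUUDU: Ā=144.7521, payoff=7.2179, prob=0.013396
UUUUDU: Ā=200.4260, payoff=0.0000, prob=0.066980
DDDDUU: Ā=86.8306, payoff=65.1394, prob=0.000536
UDDDUU: Ā=120.2270, payoff=31.7430, prob=0.002679
DUDDUU: Ā=111.7270, payoff=40.2430, prob=0.002679
UUDDUU: Ā=154.6989, payoff=0.0000, prob=0.013396
DDUDUU: Ā=105.0970, payoff=46.8730, prob=0.002679
UDUDUU: Ā=145.5189, payoff=6.4511, prob=0.013396
DUUDUU: Ā=137.0189, payoff=14.9511, prob=0.013396
UUUDUU: Ā=189.7184, payoff=0.0000, prob=0.066980
DDDUUU: Ā=99.9256, payoff=52.0444, prob=0.002679
UDDUUU: Ā=138.3585, payoff=13.6115, prob=0.013396
DUDUUU: Ā=129.8585, payoff=22.1115, prob=0.013396
UUDUUU: Ā=179.8040, payoff=0.0000, prob=0.066980
DDUUUU: Ā=123.2285, payoff=28.7415, prob=0.013396
UDUUUU: Ā=170.6240, payoff=0.0000, prob=0.066980
DUUUUU: Ā=162.1240, payoff=0.0000, prob=0.066980
UUUUUU: Ā=224.4794, payoff=0.0000, prob=0.334898
Price = Σ prob·payoff / R^6 = 2.895384 / 1.194052 = 2.4248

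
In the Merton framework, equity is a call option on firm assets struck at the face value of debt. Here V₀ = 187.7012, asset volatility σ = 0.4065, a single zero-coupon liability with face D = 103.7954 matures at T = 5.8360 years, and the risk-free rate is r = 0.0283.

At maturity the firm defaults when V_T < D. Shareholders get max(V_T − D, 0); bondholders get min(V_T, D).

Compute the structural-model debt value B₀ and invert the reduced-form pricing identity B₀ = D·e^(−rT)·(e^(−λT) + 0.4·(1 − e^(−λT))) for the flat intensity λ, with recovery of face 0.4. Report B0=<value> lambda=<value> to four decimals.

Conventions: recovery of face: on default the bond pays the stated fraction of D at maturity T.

Apply the equity-as-call identities (strike 103.7954, horizon 5.8360 years):
d₁ = [ln(V₀/D) + (r + σ²/2)T] / (σ√T)
   = [ln(187.7012/103.7954) + (0.0283 + 0.5·0.4065²)·5.8360] / (0.4065·√5.8360)
   = [0.592430 + 0.647336] / 0.982015 = 1.262471
d₂ = d₁ − σ√T = 1.262471 − 0.982015 = 0.280456
N(d₁) = 0.896610,  N(d₂) = 0.610436,  e^(−rT) = 0.847759
E₀ = V₀·N(d₁) − D·e^(−rT)·N(d₂)
   = 187.7012·0.896610 − 103.7954·0.847759·0.610436 = 114.580430
B₀ = V₀ − E₀ = 187.7012 − 114.580430 = 73.120770
e^(−λT) = (B₀·e^(rT)/D − 0.4)/(1 − 0.4) = (73.1208·1.179580/103.7954 − 0.4)/0.6 = 0.71829940
λ = −ln(0.71829940)/5.8360 = 0.056694

B0=73.1208 lambda=0.0567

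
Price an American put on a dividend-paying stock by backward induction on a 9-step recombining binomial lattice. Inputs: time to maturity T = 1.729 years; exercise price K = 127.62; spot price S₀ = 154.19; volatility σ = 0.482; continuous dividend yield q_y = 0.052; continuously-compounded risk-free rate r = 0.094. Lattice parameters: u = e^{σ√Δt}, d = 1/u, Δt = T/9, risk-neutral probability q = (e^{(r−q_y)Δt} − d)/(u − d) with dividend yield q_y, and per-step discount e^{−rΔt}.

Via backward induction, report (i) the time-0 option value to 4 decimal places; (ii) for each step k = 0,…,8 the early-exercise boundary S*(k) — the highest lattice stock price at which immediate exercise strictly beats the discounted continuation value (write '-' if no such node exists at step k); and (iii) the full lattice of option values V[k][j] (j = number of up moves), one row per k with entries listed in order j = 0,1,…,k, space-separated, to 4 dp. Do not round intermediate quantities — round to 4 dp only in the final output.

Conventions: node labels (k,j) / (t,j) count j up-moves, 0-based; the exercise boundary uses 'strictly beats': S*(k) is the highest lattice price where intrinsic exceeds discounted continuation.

Δt=0.19211, u=1.23524, d=0.80956, q=0.46641, disc=e^(-rΔt)=0.98210
k=9 terminal: V=max(K-S,0) → 104.5895 92.4798 74.0027 45.8102 2.7938 0.0000 0.0000 0.0000 0.0000 0.0000
k=8: j=0 S=28.4481 intr=99.1719 cont=97.1707 V=99.1719[EX]; j=1 S=43.4065 intr=84.2135 cont=82.3611 V=84.2135[EX]; j=2 S=66.2300 intr=61.3900 cont=59.7644 V=61.3900[EX]; j=3 S=101.0545 intr=26.5655 cont=25.2861 V=26.5655[EX]; j=4 S=154.1900 intr=0.0000 cont=1.4640 V=1.4640[hold]; j=5 S=235.2647 intr=0.0000 cont=0.0000 V=0.0000[hold]; j=6 S=358.9695 intr=0.0000 cont=0.0000 V=0.0000[hold]; j=7 S=547.7194 intr=0.0000 cont=0.0000 V=0.0000[hold]; j=8 S=835.7161 intr=0.0000 cont=0.0000 V=0.0000[hold]  S*(8)=101.0545
k=7: j=0 S=35.1402 intr=92.4798 cont=90.5452 V=92.4798[EX]; j=1 S=53.6173 intr=74.0027 cont=72.2518 V=74.0027[EX]; j=2 S=81.8098 intr=45.8102 cont=44.3395 V=45.8102[EX]; j=3 S=124.8262 intr=2.7938 cont=14.5920 V=14.5920[hold]; j=4 S=190.4612 intr=0.0000 cont=0.7672 V=0.7672[hold]; j=5 S=290.6077 intr=0.0000 cont=0.0000 V=0.0000[hold]; j=6 S=443.4124 intr=0.0000 cont=0.0000 V=0.0000[hold]; j=7 S=676.5633 intr=0.0000 cont=0.0000 V=0.0000[hold]  S*(7)=81.8098
k=6: j=0 S=43.4065 intr=84.2135 cont=82.3611 V=84.2135[EX]; j=1 S=66.2300 intr=61.3900 cont=59.7644 V=61.3900[EX]; j=2 S=101.0545 intr=26.5655 cont=30.6904 V=30.6904[hold]; j=3 S=154.1900 intr=0.0000 cont=7.9982 V=7.9982[hold]; j=4 S=235.2647 intr=0.0000 cont=0.4021 V=0.4021[hold]; j=5 S=358.9695 intr=0.0000 cont=0.0000 V=0.0000[hold]; j=6 S=547.7194 intr=0.0000 cont=0.0000 V=0.0000[hold]  S*(6)=66.2300
k=5: j=0 S=53.6173 intr=74.0027 cont=72.2518 V=74.0027[EX]; j=1 S=81.8098 intr=45.8102 cont=46.2289 V=46.2289[hold]; j=2 S=124.8262 intr=2.7938 cont=19.7467 V=19.7467[hold]; j=3 S=190.4612 intr=0.0000 cont=4.3755 V=4.3755[hold]; j=4 S=290.6077 intr=0.0000 cont=0.2107 V=0.2107[hold]; j=5 S=443.4124 intr=0.0000 cont=0.0000 V=0.0000[hold]  S*(5)=53.6173
k=4: j=0 S=66.2300 intr=61.3900 cont=59.9562 V=61.3900[EX]; j=1 S=101.0545 intr=26.5655 cont=33.2710 V=33.2710[hold]; j=2 S=154.1900 intr=0.0000 cont=12.3523 V=12.3523[hold]; j=3 S=235.2647 intr=0.0000 cont=2.3895 V=2.3895[hold]; j=4 S=358.9695 intr=0.0000 cont=0.1104 V=0.1104[hold]  S*(4)=66.2300
k=3: j=0 S=81.8098 intr=45.8102 cont=47.4110 V=47.4110[hold]; j=1 S=124.8262 intr=2.7938 cont=23.0935 V=23.0935[hold]; j=2 S=190.4612 intr=0.0000 cont=7.5676 V=7.5676[hold]; j=3 S=290.6077 intr=0.0000 cont=1.3027 V=1.3027[hold]  S*(3)=-
k=2: j=0 S=101.0545 intr=26.5655 cont=35.4235 V=35.4235[hold]; j=1 S=154.1900 intr=0.0000 cont=15.5684 V=15.5684[hold]; j=2 S=235.2647 intr=0.0000 cont=4.5625 V=4.5625[hold]  S*(2)=-
k=1: j=0 S=124.8262 intr=2.7938 cont=25.6946 V=25.6946[hold]; j=1 S=190.4612 intr=0.0000 cont=10.2483 V=10.2483[hold]  S*(1)=-
k=0: j=0 S=154.1900 intr=0.0000 cont=18.1594 V=18.1594[hold]  S*(0)=-

price = 18.1594
boundary = - - - - 66.2300 53.6173 66.2300 81.8098 101.0545
tree:
18.1594
25.6946 10.2483
35.4235 15.5684 4.5625
47.4110 23.0935 7.5676 1.3027
61.3900 33.2710 12.3523 2.3895 0.1104
74.0027 46.2289 19.7467 4.3755 0.2107 0.0000
84.2135 61.3900 30.6904 7.9982 0.4021 0.0000 0.0000
92.4798 74.0027 45.8102 14.5920 0.7672 0.0000 0.0000 0.0000
99.1719 84.2135 61.3900 26.5655 1.4640 0.0000 0.0000 0.0000 0.0000
104.5895 92.4798 74.0027 45.8102 2.7938 0.0000 0.0000 0.0000 0.0000 0.0000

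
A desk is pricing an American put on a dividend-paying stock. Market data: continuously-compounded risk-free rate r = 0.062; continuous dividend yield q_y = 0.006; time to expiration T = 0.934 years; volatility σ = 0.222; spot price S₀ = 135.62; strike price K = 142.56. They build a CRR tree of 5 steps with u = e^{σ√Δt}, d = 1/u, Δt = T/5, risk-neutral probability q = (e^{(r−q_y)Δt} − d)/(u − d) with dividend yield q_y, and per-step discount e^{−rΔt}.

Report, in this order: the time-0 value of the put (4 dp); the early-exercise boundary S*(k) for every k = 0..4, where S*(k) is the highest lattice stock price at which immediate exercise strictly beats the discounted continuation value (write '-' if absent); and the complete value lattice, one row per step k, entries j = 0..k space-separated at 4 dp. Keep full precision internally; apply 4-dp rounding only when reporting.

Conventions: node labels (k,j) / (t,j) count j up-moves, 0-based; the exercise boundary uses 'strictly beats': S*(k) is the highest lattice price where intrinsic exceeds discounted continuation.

Δt=0.18680, u=1.10070, d=0.90851, q=0.53075, disc=e^(-rΔt)=0.98849
k=5 terminal: V=max(K-S,0) → 58.6193 40.8618 19.3479 0.0000 0.0000 0.0000
k=4: j=0 S=92.3938 intr=50.1662 cont=48.6281 V=50.1662[EX]; j=1 S=111.9395 intr=30.6205 cont=29.1044 V=30.6205[EX]; j=2 S=135.6200 intr=6.9400 cont=8.9745 V=8.9745[hold]; j=3 S=164.3101 intr=0.0000 cont=0.0000 V=0.0000[hold]; j=4 S=199.0694 intr=0.0000 cont=0.0000 V=0.0000[hold]  S*(4)=111.9395
k=3: j=0 S=101.6982 intr=40.8618 cont=39.3342 V=40.8618[EX]; j=1 S=123.2121 intr=19.3479 cont=18.9117 V=19.3479[EX]; j=2 S=149.2774 intr=0.0000 cont=4.1628 V=4.1628[hold]; j=3 S=180.8566 intr=0.0000 cont=0.0000 V=0.0000[hold]  S*(3)=123.2121
k=2: j=0 S=111.9395 intr=30.6205 cont=29.1044 V=30.6205[EX]; j=1 S=135.6200 intr=6.9400 cont=11.1585 V=11.1585[hold]; j=2 S=164.3101 intr=0.0000 cont=1.9309 V=1.9309[hold]  S*(2)=111.9395
k=1: j=0 S=123.2121 intr=19.3479 cont=20.0575 V=20.0575[hold]; j=1 S=149.2774 intr=0.0000 cont=6.1889 V=6.1889[hold]  S*(1)=-
k=0: j=0 S=135.6200 intr=6.9400 cont=12.5506 V=12.5506[hold]  S*(0)=-

price = 12.5506
boundary = - - 111.9395 123.2121 111.9395
tree:
12.5506
20.0575 6.1889
30.6205 11.1585 1.9309
40.8618 19.3479 4.1628 0.0000
50.1662 30.6205 8.9745 0.0000 0.0000
58.6193 40.8618 19.3479 0.0000 0.0000 0.0000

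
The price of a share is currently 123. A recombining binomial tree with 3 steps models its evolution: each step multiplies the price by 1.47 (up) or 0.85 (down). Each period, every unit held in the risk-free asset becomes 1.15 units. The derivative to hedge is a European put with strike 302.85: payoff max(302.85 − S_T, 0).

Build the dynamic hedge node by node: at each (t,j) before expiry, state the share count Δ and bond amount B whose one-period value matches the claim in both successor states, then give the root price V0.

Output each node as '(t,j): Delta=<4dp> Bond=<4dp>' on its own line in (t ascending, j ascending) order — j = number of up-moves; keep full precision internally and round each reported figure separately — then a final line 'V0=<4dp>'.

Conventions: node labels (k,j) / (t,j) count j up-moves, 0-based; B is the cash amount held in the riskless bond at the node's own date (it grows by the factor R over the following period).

(0,0): Delta=-0.7960 Bond=180.5851
(1,0): Delta=-1.0000 Bond=228.9981
(1,1): Delta=-0.6702 Bond=184.9260
(2,0): Delta=-1.0000 Bond=263.3478
(2,1): Delta=-1.0000 Bond=263.3478
(2,2): Delta=-0.4668 Bond=158.6031
V0=82.6736

Since d<R<u, set p* = (R−d)/(u−d) = 0.4839; price each node as the discounted p*-expectation of its children.
Terminal payoffs: V(3,0)=227.3126, V(3,1)=172.2148, V(3,2)=76.9279, V(3,3)=0.0000
  t=2,j=0: stock 88.8675 → up 130.6352 (V=172.2148), down 75.5374 (V=227.3126). Price 174.4803; hedge Δ=-1.0000, bond B=263.3478.
  t=2,j=1: stock 153.6885 → up 225.9221 (V=76.9279), down 130.6352 (V=172.2148). Price 109.6593; hedge Δ=-1.0000, bond B=263.3478.
  t=2,j=2: stock 265.7907 → up 390.7123 (V=0.0000), down 225.9221 (V=76.9279). Price 34.5258; hedge Δ=-0.4668, bond B=158.6031.
  t=1,j=0: stock 104.5500 → up 153.6885 (V=109.6593), down 88.8675 (V=174.4803). Price 124.4481; hedge Δ=-1.0000, bond B=228.9981.
  t=1,j=1: stock 180.8100 → up 265.7907 (V=34.5258), down 153.6885 (V=109.6593). Price 63.7430; hedge Δ=-0.6702, bond B=184.9260.
  t=0,j=0: stock 123.0000 → up 180.8100 (V=63.7430), down 104.5500 (V=124.4481). Price 82.6736; hedge Δ=-0.7960, bond B=180.5851.
Sanity check at the root: Δ(0,0)·S0 + B(0,0) reproduces V0 = 82.6736.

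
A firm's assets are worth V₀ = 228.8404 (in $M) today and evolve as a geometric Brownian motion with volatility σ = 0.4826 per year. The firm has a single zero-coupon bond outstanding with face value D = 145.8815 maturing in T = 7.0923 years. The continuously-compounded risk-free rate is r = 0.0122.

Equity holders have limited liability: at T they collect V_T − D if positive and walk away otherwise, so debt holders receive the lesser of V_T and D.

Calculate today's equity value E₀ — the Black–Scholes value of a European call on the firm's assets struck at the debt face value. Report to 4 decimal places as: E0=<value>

E0=140.7822

With assets at 228.8404 and a single debt payment of 145.8815 at 7.0923 years:
d₁ = [ln(V₀/D) + (r + σ²/2)T] / (σ√T)
   = [ln(228.8404/145.8815) + (0.0122 + 0.5·0.4826²)·7.0923] / (0.4826·√7.0923)
   = [0.450230 + 0.912434] / 1.285230 = 1.060249
d₂ = d₁ − σ√T = 1.060249 − 1.285230 = -0.224981
N(d₁) = 0.855484,  N(d₂) = 0.410997,  e^(−rT) = 0.917112
E₀ = V₀·N(d₁) − D·e^(−rT)·N(d₂)
   = 228.8404·0.855484 − 145.8815·0.917112·0.410997 = 140.782241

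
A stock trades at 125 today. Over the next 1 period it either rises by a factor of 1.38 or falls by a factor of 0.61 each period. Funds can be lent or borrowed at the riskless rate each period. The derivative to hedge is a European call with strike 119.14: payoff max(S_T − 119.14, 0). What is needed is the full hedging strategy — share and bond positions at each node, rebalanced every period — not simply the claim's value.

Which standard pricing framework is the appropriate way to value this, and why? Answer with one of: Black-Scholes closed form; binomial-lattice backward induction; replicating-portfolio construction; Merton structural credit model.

Key observation: the deliverable is the dynamic trading strategy on the 1-step tree (spot 125, moves 1.38 and 0.61), so the valuation must go through the node-by-node replicating-portfolio solve.

framework: replicating-portfolio construction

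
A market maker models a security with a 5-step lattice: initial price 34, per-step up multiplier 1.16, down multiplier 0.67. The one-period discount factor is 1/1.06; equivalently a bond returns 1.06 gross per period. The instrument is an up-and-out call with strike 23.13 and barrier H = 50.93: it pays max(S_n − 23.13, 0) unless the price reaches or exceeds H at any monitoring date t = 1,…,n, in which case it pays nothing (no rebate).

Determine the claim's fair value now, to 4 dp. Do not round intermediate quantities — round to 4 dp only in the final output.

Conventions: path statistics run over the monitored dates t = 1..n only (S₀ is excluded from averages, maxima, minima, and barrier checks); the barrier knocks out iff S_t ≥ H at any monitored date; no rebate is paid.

price = 3.4241

With p* = (R−d)/(u−d) = 0.7959, sum probability × payoff across the paths and divide by R^5.
Enumerate all 2^5 = 32 price paths (U = up ×1.16, D = down ×0.67); each path with k up-moves has probability p*^k·(1−p*)^(5−k).
DDDDD: M=22.7800, payoff=0.0000, prob=0.000354
UDDDD: M=39.4400, payoff=0.0000, prob=0.001381
DUDDD: M=26.4248, payoff=0.0000, prob=0.001381
UUDDD: M=45.7504, payoff=0.0000, prob=0.005385
DDUDD: M=22.7800, payoff=0.0000, prob=0.001381
UDUDD: M=39.4400, payoff=0.0000, prob=0.005385
DUUDD: M=30.6528, payoff=0.0000, prob=0.005385
UUUDD: M=53.0705, payoff=0.0000, prob=0.021000
DDDUD: M=22.7800, payoff=0.0000, prob=0.001381
UDDUD: M=39.4400, payoff=0.0000, prob=0.005385
DUDUD: M=26.4248, payoff=0.0000, prob=0.005385
UUDUD: M=45.7504, payoff=0.6933, prob=0.021000
DDUUD: M=22.7800, payoff=0.0000, prob=0.005385
UDUUD: M=39.4400, payoff=0.6933, prob=0.021000
DUUUD: M=35.5572, payoff=0.6933, prob=0.021000
UUUUD: M=61.5617, payoff=0.0000, prob=0.081899
DDDDU: M=22.7800, payoff=0.0000, prob=0.001381
UDDDU: M=39.4400, payoff=0.0000, prob=0.005385
DUDDU: M=26.4248, payoff=0.0000, prob=0.005385
UUDDU: M=45.7504, payoff=0.6933, prob=0.021000
DDUDU: M=22.7800, payoff=0.0000, prob=0.005385
UDUDU: M=39.4400, payoff=0.6933, prob=0.021000
DUUDU: M=30.6528, payoff=0.6933, prob=0.021000
UUUDU: M=53.0705, payoff=0.0000, prob=0.081899
DDDUU: M=22.7800, payoff=0.0000, prob=0.005385
UDDUU: M=39.4400, payoff=0.6933, prob=0.021000
DUDUU: M=26.4248, payoff=0.6933, prob=0.021000
UUDUU: M=45.7504, payoff=18.1164, prob=0.081899
DDUUU: M=23.8233, payoff=0.6933, prob=0.021000
UDUUU: M=41.2464, payoff=18.1164, prob=0.081899
DUUUU: M=41.2464, payoff=18.1164, prob=0.081899
UUUUU: M=71.4116, payoff=0.0000, prob=0.319406
Price = Σ prob·payoff / R^5 = 4.582168 / 1.338226 = 3.4241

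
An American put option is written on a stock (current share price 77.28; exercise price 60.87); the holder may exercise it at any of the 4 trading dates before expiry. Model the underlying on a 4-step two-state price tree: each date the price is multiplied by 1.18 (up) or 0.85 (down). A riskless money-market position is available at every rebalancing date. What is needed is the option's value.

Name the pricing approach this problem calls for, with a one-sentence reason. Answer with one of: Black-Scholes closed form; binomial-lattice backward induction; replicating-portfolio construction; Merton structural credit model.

framework: binomial-lattice backward induction

Key observation: an American put (K = 60.87, S₀ = 77.28) on a 4-date tree has no closed form — the optimal stopping decision is embedded and must be resolved recursively from expiry.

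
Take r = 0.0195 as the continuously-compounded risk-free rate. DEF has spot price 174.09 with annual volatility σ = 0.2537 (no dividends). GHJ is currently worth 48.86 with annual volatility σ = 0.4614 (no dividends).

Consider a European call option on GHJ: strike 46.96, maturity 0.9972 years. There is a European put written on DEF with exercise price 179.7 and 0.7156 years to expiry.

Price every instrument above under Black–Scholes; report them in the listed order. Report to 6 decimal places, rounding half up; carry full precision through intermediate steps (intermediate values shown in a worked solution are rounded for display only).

price(GHJ call K=46.96) = 10.118814
price(DEF put K=179.7) = 16.621108

[GHJ call K=46.96]
σ√T = 0.4614·√0.9972 = 0.460754
d₁ = (ln(S/K) + (r+σ²/2)T) / (σ√T) = (ln(48.86/46.96) + (0.0195+0.4614²/2)·0.9972) / 0.460754 = (0.039663 + 0.125592) / 0.460754 = 0.358663
d₂ = d₁ − σ√T = 0.358663 − 0.460754 = -0.102091
e^{−rT} = 0.980742
N(d₁) = 0.640076,  N(d₂) = 0.459342
price = S·N(d₁) − K·e^{−rT}·N(d₂) = 31.274131 − 21.155318 = 10.118814
[DEF put K=179.7]
σ√T = 0.2537·√0.7156 = 0.214613
d₁ = (ln(S/K) + (r+σ²/2)T) / (σ√T) = (ln(174.09/179.7) + (0.0195+0.2537²/2)·0.7156) / 0.214613 = (-0.031716 + 0.036984) / 0.214613 = 0.024543
d₂ = d₁ − σ√T = 0.024543 − 0.214613 = -0.190070
e^{−rT} = 0.986143
N(−d₁) = 0.490210,  N(−d₂) = 0.575373
price = K·e^{−rT}·N(−d₂) − S·N(−d₁) = 101.961754 − 85.340647 = 16.621108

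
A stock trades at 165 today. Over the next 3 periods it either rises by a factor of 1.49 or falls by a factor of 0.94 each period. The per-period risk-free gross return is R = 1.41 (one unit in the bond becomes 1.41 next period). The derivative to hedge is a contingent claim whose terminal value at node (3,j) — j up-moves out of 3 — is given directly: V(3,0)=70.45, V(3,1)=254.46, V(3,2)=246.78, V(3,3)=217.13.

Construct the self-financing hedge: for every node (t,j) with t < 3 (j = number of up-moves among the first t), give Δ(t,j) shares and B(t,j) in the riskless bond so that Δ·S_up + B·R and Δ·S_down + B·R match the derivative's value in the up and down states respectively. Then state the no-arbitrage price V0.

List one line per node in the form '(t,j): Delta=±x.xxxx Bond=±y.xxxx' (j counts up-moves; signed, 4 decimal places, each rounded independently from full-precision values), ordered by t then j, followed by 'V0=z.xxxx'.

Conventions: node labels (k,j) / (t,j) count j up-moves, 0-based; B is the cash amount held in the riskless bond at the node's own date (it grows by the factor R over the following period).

Arbitrage-free pricing uses the up-move probability p* = (R−d)/(u−d) = 0.8545, discounting each step at R = 1.41.
Payoffs at expiry: V(3,0)=70.4500, V(3,1)=254.4600, V(3,2)=246.7800, V(3,3)=217.1300
Node (2,0) S=145.7940: V=(p*·254.4600+(1−p*)·70.4500)/1.41=161.4858; Δ=(254.4600−70.4500)/(217.2331−137.0464)=2.2948; B=V−Δ·S=-173.0779
Node (2,1) S=231.0990: V=(p*·246.7800+(1−p*)·254.4600)/1.41=175.8135; Δ=(246.7800−254.4600)/(344.3375−217.2331)=-0.0604; B=V−Δ·S=189.7772
Node (2,2) S=366.3165: V=(p*·217.1300+(1−p*)·246.7800)/1.41=157.0516; Δ=(217.1300−246.7800)/(545.8116−344.3375)=-0.1472; B=V−Δ·S=210.9607
Node (1,0) S=155.1000: V=(p*·175.8135+(1−p*)·161.4858)/1.41=123.2124; Δ=(175.8135−161.4858)/(231.0990−145.7940)=0.1680; B=V−Δ·S=97.1619
Node (1,1) S=245.8500: V=(p*·157.0516+(1−p*)·175.8135)/1.41=113.3196; Δ=(157.0516−175.8135)/(366.3165−231.0990)=-0.1388; B=V−Δ·S=147.4322
Node (0,0) S=165.0000: V=(p*·113.3196+(1−p*)·123.2124)/1.41=81.3890; Δ=(113.3196−123.2124)/(245.8500−155.1000)=-0.1090; B=V−Δ·S=99.3760
As a check, the time-0 holding Δ(0,0)·S0 + B(0,0) comes to 81.3890 — exactly V0.

(0,0): Delta=-0.1090 Bond=99.3760
(1,0): Delta=0.1680 Bond=97.1619
(1,1): Delta=-0.1388 Bond=147.4322
(2,0): Delta=2.2948 Bond=-173.0779
(2,1): Delta=-0.0604 Bond=189.7772
(2,2): Delta=-0.1472 Bond=210.9607
V0=81.3890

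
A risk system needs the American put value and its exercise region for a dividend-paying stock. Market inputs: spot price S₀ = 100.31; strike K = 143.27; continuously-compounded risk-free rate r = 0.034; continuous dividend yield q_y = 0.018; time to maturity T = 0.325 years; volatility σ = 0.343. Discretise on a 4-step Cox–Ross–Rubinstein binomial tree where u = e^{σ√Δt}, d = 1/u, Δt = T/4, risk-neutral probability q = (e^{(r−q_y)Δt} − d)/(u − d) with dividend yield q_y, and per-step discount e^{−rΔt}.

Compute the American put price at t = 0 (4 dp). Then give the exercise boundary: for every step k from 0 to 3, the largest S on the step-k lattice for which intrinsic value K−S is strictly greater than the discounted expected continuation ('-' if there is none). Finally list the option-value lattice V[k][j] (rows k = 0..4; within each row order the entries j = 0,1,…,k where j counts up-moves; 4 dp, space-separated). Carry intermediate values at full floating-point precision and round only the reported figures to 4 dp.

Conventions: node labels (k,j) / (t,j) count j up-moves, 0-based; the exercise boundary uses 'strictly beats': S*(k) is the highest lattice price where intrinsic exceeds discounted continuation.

Δt=0.08125, u=1.10271, d=0.90686, q=0.48222, disc=e^(-rΔt)=0.99724
k=4 terminal: V=max(K-S,0) → 75.4277 60.7760 42.9600 21.2963 0.0000
k=3: j=0 S=74.8103 intr=68.4597 cont=68.1738 V=68.4597[EX]; j=1 S=90.9669 intr=52.3031 cont=52.0408 V=52.3031[EX]; j=2 S=110.6128 intr=32.6572 cont=32.4237 V=32.6572[EX]; j=3 S=134.5015 intr=8.7685 cont=10.9964 V=10.9964[hold]  S*(3)=110.6128
k=2: j=0 S=82.4940 intr=60.7760 cont=60.5013 V=60.7760[EX]; j=1 S=100.3100 intr=42.9600 cont=42.7114 V=42.9600[EX]; j=2 S=121.9737 intr=21.2963 cont=22.1507 V=22.1507[hold]  S*(2)=100.3100
k=1: j=0 S=90.9669 intr=52.3031 cont=52.0408 V=52.3031[EX]; j=1 S=110.6128 intr=32.6572 cont=32.8345 V=32.8345[hold]  S*(1)=90.9669
k=0: j=0 S=100.3100 intr=42.9600 cont=42.7966 V=42.9600[EX]  S*(0)=100.3100

price = 42.9600
boundary = 100.3100 90.9669 100.3100 110.6128
tree:
42.9600
52.3031 32.8345
60.7760 42.9600 22.1507
68.4597 52.3031 32.6572 10.9964
75.4277 60.7760 42.9600 21.2963 0.0000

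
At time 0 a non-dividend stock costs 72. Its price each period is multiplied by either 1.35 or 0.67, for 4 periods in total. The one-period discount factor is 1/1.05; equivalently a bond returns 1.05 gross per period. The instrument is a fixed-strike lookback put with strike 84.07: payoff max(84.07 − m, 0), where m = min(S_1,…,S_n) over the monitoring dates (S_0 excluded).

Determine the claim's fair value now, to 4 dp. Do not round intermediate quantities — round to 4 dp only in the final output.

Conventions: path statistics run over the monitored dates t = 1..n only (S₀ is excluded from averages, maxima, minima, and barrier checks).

price = 25.5363

No-arbitrage gives p* = (R−d)/(u−d) = 0.5588: enumerate every path, weight its payoff by its p*-probability, and discount by R^4.
Enumerate all 2^4 = 16 price paths (U = up ×1.35, D = down ×0.67); each path with k up-moves has probability p*^k·(1−p*)^(4−k).
DDDD: m=14.5088, payoff=69.5612, prob=0.037883
UDDD: m=29.2342, payoff=54.8358, prob=0.047986
DUDD: m=29.2342, payoff=54.8358, prob=0.047986
UUDD: m=58.9047, payoff=25.1653, prob=0.060782
DDUD: m=29.2342, payoff=54.8358, prob=0.047986
UDUD: m=58.9047, payoff=25.1653, prob=0.060782
DUUD: m=48.2400, payoff=35.8300, prob=0.060782
UUUD: m=97.2000, payoff=0.0000, prob=0.076990
DDDU: m=21.6549, payoff=62.4151, prob=0.047986
UDDU: m=43.6331, payoff=40.4369, prob=0.060782
DUDU: m=43.6331, payoff=40.4369, prob=0.060782
UUDU: m=87.9174, payoff=0.0000, prob=0.076990
DDUU: m=32.3208, payoff=51.7492, prob=0.060782
UDUU: m=65.1240, payoff=18.9460, prob=0.076990
DUUU: m=48.2400, payoff=35.8300, prob=0.076990
UUUU: m=97.2000, payoff=0.0000, prob=0.097521
Price = Σ prob·payoff / R^4 = 31.039561 / 1.215506 = 25.5363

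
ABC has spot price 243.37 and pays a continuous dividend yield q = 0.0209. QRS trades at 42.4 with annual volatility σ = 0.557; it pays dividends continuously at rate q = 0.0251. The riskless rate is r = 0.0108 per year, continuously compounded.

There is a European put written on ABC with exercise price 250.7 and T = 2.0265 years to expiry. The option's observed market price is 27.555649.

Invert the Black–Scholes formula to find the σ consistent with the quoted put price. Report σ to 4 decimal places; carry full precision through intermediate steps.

sigma = 0.1550

At σ = 0.1550 the Black–Scholes value reproduces the quote:
σ√T = 0.155·√2.0265 = 0.220651
d₁ = (ln(S/K) + (r−q+σ²/2)T) / (σ√T) = (ln(243.37/250.7) + (0.0108−0.0209+0.155²/2)·2.0265) / 0.220651 = (-0.029674 + 0.003876) / 0.220651 = -0.116920
d₂ = d₁ − σ√T = -0.116920 − 0.220651 = -0.337570
e^{−rT} = 0.978352
e^{−qT} = 0.958531
N(−d₁) = 0.546538,  N(−d₂) = 0.632156
V = K·e^{−rT}·N(−d₂) − S·e^{−qT}·N(−d₁) = 155.050751 − 127.495102 = 27.555649 (the observed quote) — the price is monotone increasing in volatility, hence this σ is the only solution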